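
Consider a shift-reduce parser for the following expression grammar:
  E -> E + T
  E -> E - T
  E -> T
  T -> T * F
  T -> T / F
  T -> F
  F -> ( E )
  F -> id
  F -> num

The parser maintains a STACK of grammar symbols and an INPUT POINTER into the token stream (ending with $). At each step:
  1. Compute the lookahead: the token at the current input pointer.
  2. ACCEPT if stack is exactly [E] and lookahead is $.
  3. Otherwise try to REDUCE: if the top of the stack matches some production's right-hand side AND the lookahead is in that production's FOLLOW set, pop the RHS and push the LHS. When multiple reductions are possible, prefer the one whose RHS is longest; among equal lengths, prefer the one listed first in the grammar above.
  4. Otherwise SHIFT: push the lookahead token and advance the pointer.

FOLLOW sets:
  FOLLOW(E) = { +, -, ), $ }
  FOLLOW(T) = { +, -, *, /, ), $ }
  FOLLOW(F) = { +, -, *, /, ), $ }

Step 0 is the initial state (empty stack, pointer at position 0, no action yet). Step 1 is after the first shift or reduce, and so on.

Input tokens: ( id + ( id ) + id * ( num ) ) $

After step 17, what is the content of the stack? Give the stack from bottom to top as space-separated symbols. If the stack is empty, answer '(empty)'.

Step 1: shift (. Stack=[(] ptr=1 lookahead=id remaining=[id + ( id ) + id * ( num ) ) $]
Step 2: shift id. Stack=[( id] ptr=2 lookahead=+ remaining=[+ ( id ) + id * ( num ) ) $]
Step 3: reduce F->id. Stack=[( F] ptr=2 lookahead=+ remaining=[+ ( id ) + id * ( num ) ) $]
Step 4: reduce T->F. Stack=[( T] ptr=2 lookahead=+ remaining=[+ ( id ) + id * ( num ) ) $]
Step 5: reduce E->T. Stack=[( E] ptr=2 lookahead=+ remaining=[+ ( id ) + id * ( num ) ) $]
Step 6: shift +. Stack=[( E +] ptr=3 lookahead=( remaining=[( id ) + id * ( num ) ) $]
Step 7: shift (. Stack=[( E + (] ptr=4 lookahead=id remaining=[id ) + id * ( num ) ) $]
Step 8: shift id. Stack=[( E + ( id] ptr=5 lookahead=) remaining=[) + id * ( num ) ) $]
Step 9: reduce F->id. Stack=[( E + ( F] ptr=5 lookahead=) remaining=[) + id * ( num ) ) $]
Step 10: reduce T->F. Stack=[( E + ( T] ptr=5 lookahead=) remaining=[) + id * ( num ) ) $]
Step 11: reduce E->T. Stack=[( E + ( E] ptr=5 lookahead=) remaining=[) + id * ( num ) ) $]
Step 12: shift ). Stack=[( E + ( E )] ptr=6 lookahead=+ remaining=[+ id * ( num ) ) $]
Step 13: reduce F->( E ). Stack=[( E + F] ptr=6 lookahead=+ remaining=[+ id * ( num ) ) $]
Step 14: reduce T->F. Stack=[( E + T] ptr=6 lookahead=+ remaining=[+ id * ( num ) ) $]
Step 15: reduce E->E + T. Stack=[( E] ptr=6 lookahead=+ remaining=[+ id * ( num ) ) $]
Step 16: shift +. Stack=[( E +] ptr=7 lookahead=id remaining=[id * ( num ) ) $]
Step 17: shift id. Stack=[( E + id] ptr=8 lookahead=* remaining=[* ( num ) ) $]

Answer: ( E + id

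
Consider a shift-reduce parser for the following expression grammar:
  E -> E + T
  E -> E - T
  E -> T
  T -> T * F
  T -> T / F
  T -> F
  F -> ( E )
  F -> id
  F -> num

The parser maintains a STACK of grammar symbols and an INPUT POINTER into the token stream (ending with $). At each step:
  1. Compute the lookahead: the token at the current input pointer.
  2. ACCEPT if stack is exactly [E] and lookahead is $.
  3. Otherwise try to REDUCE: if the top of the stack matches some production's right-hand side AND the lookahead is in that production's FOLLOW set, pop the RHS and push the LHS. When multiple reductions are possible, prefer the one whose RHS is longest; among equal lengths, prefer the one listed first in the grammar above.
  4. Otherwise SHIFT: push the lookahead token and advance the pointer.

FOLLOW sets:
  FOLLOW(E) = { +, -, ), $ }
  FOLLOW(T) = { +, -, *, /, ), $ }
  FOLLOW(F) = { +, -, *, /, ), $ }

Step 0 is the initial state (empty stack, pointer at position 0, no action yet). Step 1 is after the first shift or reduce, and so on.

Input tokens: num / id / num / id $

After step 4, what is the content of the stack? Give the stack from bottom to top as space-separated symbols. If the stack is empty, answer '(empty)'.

Step 1: shift num. Stack=[num] ptr=1 lookahead=/ remaining=[/ id / num / id $]
Step 2: reduce F->num. Stack=[F] ptr=1 lookahead=/ remaining=[/ id / num / id $]
Step 3: reduce T->F. Stack=[T] ptr=1 lookahead=/ remaining=[/ id / num / id $]
Step 4: shift /. Stack=[T /] ptr=2 lookahead=id remaining=[id / num / id $]

Answer: T /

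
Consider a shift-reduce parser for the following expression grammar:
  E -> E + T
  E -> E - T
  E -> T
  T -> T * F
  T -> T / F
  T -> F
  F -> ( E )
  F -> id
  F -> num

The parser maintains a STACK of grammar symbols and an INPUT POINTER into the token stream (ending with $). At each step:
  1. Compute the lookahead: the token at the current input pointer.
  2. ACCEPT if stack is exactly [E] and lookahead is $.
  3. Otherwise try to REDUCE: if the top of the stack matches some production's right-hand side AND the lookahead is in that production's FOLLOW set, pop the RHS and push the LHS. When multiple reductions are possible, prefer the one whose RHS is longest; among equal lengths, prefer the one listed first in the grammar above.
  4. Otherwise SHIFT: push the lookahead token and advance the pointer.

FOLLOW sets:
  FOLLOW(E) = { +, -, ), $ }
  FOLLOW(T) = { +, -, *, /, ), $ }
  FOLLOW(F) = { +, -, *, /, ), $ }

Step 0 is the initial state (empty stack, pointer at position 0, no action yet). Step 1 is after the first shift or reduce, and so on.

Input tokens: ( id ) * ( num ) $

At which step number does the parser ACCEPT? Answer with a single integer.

Step 1: shift (. Stack=[(] ptr=1 lookahead=id remaining=[id ) * ( num ) $]
Step 2: shift id. Stack=[( id] ptr=2 lookahead=) remaining=[) * ( num ) $]
Step 3: reduce F->id. Stack=[( F] ptr=2 lookahead=) remaining=[) * ( num ) $]
Step 4: reduce T->F. Stack=[( T] ptr=2 lookahead=) remaining=[) * ( num ) $]
Step 5: reduce E->T. Stack=[( E] ptr=2 lookahead=) remaining=[) * ( num ) $]
Step 6: shift ). Stack=[( E )] ptr=3 lookahead=* remaining=[* ( num ) $]
Step 7: reduce F->( E ). Stack=[F] ptr=3 lookahead=* remaining=[* ( num ) $]
Step 8: reduce T->F. Stack=[T] ptr=3 lookahead=* remaining=[* ( num ) $]
Step 9: shift *. Stack=[T *] ptr=4 lookahead=( remaining=[( num ) $]
Step 10: shift (. Stack=[T * (] ptr=5 lookahead=num remaining=[num ) $]
Step 11: shift num. Stack=[T * ( num] ptr=6 lookahead=) remaining=[) $]
Step 12: reduce F->num. Stack=[T * ( F] ptr=6 lookahead=) remaining=[) $]
Step 13: reduce T->F. Stack=[T * ( T] ptr=6 lookahead=) remaining=[) $]
Step 14: reduce E->T. Stack=[T * ( E] ptr=6 lookahead=) remaining=[) $]
Step 15: shift ). Stack=[T * ( E )] ptr=7 lookahead=$ remaining=[$]
Step 16: reduce F->( E ). Stack=[T * F] ptr=7 lookahead=$ remaining=[$]
Step 17: reduce T->T * F. Stack=[T] ptr=7 lookahead=$ remaining=[$]
Step 18: reduce E->T. Stack=[E] ptr=7 lookahead=$ remaining=[$]
Step 19: accept. Stack=[E] ptr=7 lookahead=$ remaining=[$]

Answer: 19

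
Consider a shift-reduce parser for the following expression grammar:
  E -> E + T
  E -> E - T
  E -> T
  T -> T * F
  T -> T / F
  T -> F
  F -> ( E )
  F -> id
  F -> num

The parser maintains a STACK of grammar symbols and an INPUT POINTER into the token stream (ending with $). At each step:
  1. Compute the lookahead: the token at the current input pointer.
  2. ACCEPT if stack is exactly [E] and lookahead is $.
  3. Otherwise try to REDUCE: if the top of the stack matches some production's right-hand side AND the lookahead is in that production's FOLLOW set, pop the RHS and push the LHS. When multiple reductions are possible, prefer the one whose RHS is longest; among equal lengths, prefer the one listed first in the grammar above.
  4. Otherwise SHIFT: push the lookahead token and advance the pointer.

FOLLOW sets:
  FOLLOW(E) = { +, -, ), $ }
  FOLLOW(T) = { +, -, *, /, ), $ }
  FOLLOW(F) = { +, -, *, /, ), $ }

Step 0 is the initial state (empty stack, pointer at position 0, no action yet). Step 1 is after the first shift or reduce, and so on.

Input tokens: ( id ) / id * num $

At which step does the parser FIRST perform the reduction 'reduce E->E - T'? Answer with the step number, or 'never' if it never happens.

Answer: never

Derivation:
Step 1: shift (. Stack=[(] ptr=1 lookahead=id remaining=[id ) / id * num $]
Step 2: shift id. Stack=[( id] ptr=2 lookahead=) remaining=[) / id * num $]
Step 3: reduce F->id. Stack=[( F] ptr=2 lookahead=) remaining=[) / id * num $]
Step 4: reduce T->F. Stack=[( T] ptr=2 lookahead=) remaining=[) / id * num $]
Step 5: reduce E->T. Stack=[( E] ptr=2 lookahead=) remaining=[) / id * num $]
Step 6: shift ). Stack=[( E )] ptr=3 lookahead=/ remaining=[/ id * num $]
Step 7: reduce F->( E ). Stack=[F] ptr=3 lookahead=/ remaining=[/ id * num $]
Step 8: reduce T->F. Stack=[T] ptr=3 lookahead=/ remaining=[/ id * num $]
Step 9: shift /. Stack=[T /] ptr=4 lookahead=id remaining=[id * num $]
Step 10: shift id. Stack=[T / id] ptr=5 lookahead=* remaining=[* num $]
Step 11: reduce F->id. Stack=[T / F] ptr=5 lookahead=* remaining=[* num $]
Step 12: reduce T->T / F. Stack=[T] ptr=5 lookahead=* remaining=[* num $]
Step 13: shift *. Stack=[T *] ptr=6 lookahead=num remaining=[num $]
Step 14: shift num. Stack=[T * num] ptr=7 lookahead=$ remaining=[$]
Step 15: reduce F->num. Stack=[T * F] ptr=7 lookahead=$ remaining=[$]
Step 16: reduce T->T * F. Stack=[T] ptr=7 lookahead=$ remaining=[$]
Step 17: reduce E->T. Stack=[E] ptr=7 lookahead=$ remaining=[$]
Step 18: accept. Stack=[E] ptr=7 lookahead=$ remaining=[$]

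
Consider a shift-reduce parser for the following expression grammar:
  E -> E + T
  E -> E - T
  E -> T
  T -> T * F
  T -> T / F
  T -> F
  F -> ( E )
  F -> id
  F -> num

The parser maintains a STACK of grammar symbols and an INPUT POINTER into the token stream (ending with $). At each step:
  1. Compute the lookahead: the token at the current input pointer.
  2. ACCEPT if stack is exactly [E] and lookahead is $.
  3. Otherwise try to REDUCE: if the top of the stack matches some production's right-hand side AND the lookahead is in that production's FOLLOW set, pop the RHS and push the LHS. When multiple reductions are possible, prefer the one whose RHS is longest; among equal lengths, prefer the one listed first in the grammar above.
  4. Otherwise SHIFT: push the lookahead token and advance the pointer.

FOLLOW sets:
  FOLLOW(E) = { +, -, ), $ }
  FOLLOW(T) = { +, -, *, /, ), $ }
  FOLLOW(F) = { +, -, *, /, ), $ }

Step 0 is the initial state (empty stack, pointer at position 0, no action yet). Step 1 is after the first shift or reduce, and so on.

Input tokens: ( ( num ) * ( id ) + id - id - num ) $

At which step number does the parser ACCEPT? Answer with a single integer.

Step 1: shift (. Stack=[(] ptr=1 lookahead=( remaining=[( num ) * ( id ) + id - id - num ) $]
Step 2: shift (. Stack=[( (] ptr=2 lookahead=num remaining=[num ) * ( id ) + id - id - num ) $]
Step 3: shift num. Stack=[( ( num] ptr=3 lookahead=) remaining=[) * ( id ) + id - id - num ) $]
Step 4: reduce F->num. Stack=[( ( F] ptr=3 lookahead=) remaining=[) * ( id ) + id - id - num ) $]
Step 5: reduce T->F. Stack=[( ( T] ptr=3 lookahead=) remaining=[) * ( id ) + id - id - num ) $]
Step 6: reduce E->T. Stack=[( ( E] ptr=3 lookahead=) remaining=[) * ( id ) + id - id - num ) $]
Step 7: shift ). Stack=[( ( E )] ptr=4 lookahead=* remaining=[* ( id ) + id - id - num ) $]
Step 8: reduce F->( E ). Stack=[( F] ptr=4 lookahead=* remaining=[* ( id ) + id - id - num ) $]
Step 9: reduce T->F. Stack=[( T] ptr=4 lookahead=* remaining=[* ( id ) + id - id - num ) $]
Step 10: shift *. Stack=[( T *] ptr=5 lookahead=( remaining=[( id ) + id - id - num ) $]
Step 11: shift (. Stack=[( T * (] ptr=6 lookahead=id remaining=[id ) + id - id - num ) $]
Step 12: shift id. Stack=[( T * ( id] ptr=7 lookahead=) remaining=[) + id - id - num ) $]
Step 13: reduce F->id. Stack=[( T * ( F] ptr=7 lookahead=) remaining=[) + id - id - num ) $]
Step 14: reduce T->F. Stack=[( T * ( T] ptr=7 lookahead=) remaining=[) + id - id - num ) $]
Step 15: reduce E->T. Stack=[( T * ( E] ptr=7 lookahead=) remaining=[) + id - id - num ) $]
Step 16: shift ). Stack=[( T * ( E )] ptr=8 lookahead=+ remaining=[+ id - id - num ) $]
Step 17: reduce F->( E ). Stack=[( T * F] ptr=8 lookahead=+ remaining=[+ id - id - num ) $]
Step 18: reduce T->T * F. Stack=[( T] ptr=8 lookahead=+ remaining=[+ id - id - num ) $]
Step 19: reduce E->T. Stack=[( E] ptr=8 lookahead=+ remaining=[+ id - id - num ) $]
Step 20: shift +. Stack=[( E +] ptr=9 lookahead=id remaining=[id - id - num ) $]
Step 21: shift id. Stack=[( E + id] ptr=10 lookahead=- remaining=[- id - num ) $]
Step 22: reduce F->id. Stack=[( E + F] ptr=10 lookahead=- remaining=[- id - num ) $]
Step 23: reduce T->F. Stack=[( E + T] ptr=10 lookahead=- remaining=[- id - num ) $]
Step 24: reduce E->E + T. Stack=[( E] ptr=10 lookahead=- remaining=[- id - num ) $]
Step 25: shift -. Stack=[( E -] ptr=11 lookahead=id remaining=[id - num ) $]
Step 26: shift id. Stack=[( E - id] ptr=12 lookahead=- remaining=[- num ) $]
Step 27: reduce F->id. Stack=[( E - F] ptr=12 lookahead=- remaining=[- num ) $]
Step 28: reduce T->F. Stack=[( E - T] ptr=12 lookahead=- remaining=[- num ) $]
Step 29: reduce E->E - T. Stack=[( E] ptr=12 lookahead=- remaining=[- num ) $]
Step 30: shift -. Stack=[( E -] ptr=13 lookahead=num remaining=[num ) $]
Step 31: shift num. Stack=[( E - num] ptr=14 lookahead=) remaining=[) $]
Step 32: reduce F->num. Stack=[( E - F] ptr=14 lookahead=) remaining=[) $]
Step 33: reduce T->F. Stack=[( E - T] ptr=14 lookahead=) remaining=[) $]
Step 34: reduce E->E - T. Stack=[( E] ptr=14 lookahead=) remaining=[) $]
Step 35: shift ). Stack=[( E )] ptr=15 lookahead=$ remaining=[$]
Step 36: reduce F->( E ). Stack=[F] ptr=15 lookahead=$ remaining=[$]
Step 37: reduce T->F. Stack=[T] ptr=15 lookahead=$ remaining=[$]
Step 38: reduce E->T. Stack=[E] ptr=15 lookahead=$ remaining=[$]
Step 39: accept. Stack=[E] ptr=15 lookahead=$ remaining=[$]

Answer: 39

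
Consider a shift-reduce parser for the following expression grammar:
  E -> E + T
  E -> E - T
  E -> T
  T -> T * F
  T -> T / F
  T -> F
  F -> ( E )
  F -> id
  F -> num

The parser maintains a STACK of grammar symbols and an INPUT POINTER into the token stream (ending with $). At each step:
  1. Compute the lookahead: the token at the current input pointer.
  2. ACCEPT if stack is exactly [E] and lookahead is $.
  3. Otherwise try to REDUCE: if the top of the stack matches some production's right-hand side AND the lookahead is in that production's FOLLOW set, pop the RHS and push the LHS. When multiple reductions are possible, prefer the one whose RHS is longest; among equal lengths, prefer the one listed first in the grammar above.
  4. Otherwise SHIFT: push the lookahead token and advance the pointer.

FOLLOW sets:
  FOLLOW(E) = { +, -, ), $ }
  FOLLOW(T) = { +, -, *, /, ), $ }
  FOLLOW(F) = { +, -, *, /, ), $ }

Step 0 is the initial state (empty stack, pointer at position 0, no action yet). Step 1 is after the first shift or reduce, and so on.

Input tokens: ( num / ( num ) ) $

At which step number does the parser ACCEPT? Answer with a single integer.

Answer: 19

Derivation:
Step 1: shift (. Stack=[(] ptr=1 lookahead=num remaining=[num / ( num ) ) $]
Step 2: shift num. Stack=[( num] ptr=2 lookahead=/ remaining=[/ ( num ) ) $]
Step 3: reduce F->num. Stack=[( F] ptr=2 lookahead=/ remaining=[/ ( num ) ) $]
Step 4: reduce T->F. Stack=[( T] ptr=2 lookahead=/ remaining=[/ ( num ) ) $]
Step 5: shift /. Stack=[( T /] ptr=3 lookahead=( remaining=[( num ) ) $]
Step 6: shift (. Stack=[( T / (] ptr=4 lookahead=num remaining=[num ) ) $]
Step 7: shift num. Stack=[( T / ( num] ptr=5 lookahead=) remaining=[) ) $]
Step 8: reduce F->num. Stack=[( T / ( F] ptr=5 lookahead=) remaining=[) ) $]
Step 9: reduce T->F. Stack=[( T / ( T] ptr=5 lookahead=) remaining=[) ) $]
Step 10: reduce E->T. Stack=[( T / ( E] ptr=5 lookahead=) remaining=[) ) $]
Step 11: shift ). Stack=[( T / ( E )] ptr=6 lookahead=) remaining=[) $]
Step 12: reduce F->( E ). Stack=[( T / F] ptr=6 lookahead=) remaining=[) $]
Step 13: reduce T->T / F. Stack=[( T] ptr=6 lookahead=) remaining=[) $]
Step 14: reduce E->T. Stack=[( E] ptr=6 lookahead=) remaining=[) $]
Step 15: shift ). Stack=[( E )] ptr=7 lookahead=$ remaining=[$]
Step 16: reduce F->( E ). Stack=[F] ptr=7 lookahead=$ remaining=[$]
Step 17: reduce T->F. Stack=[T] ptr=7 lookahead=$ remaining=[$]
Step 18: reduce E->T. Stack=[E] ptr=7 lookahead=$ remaining=[$]
Step 19: accept. Stack=[E] ptr=7 lookahead=$ remaining=[$]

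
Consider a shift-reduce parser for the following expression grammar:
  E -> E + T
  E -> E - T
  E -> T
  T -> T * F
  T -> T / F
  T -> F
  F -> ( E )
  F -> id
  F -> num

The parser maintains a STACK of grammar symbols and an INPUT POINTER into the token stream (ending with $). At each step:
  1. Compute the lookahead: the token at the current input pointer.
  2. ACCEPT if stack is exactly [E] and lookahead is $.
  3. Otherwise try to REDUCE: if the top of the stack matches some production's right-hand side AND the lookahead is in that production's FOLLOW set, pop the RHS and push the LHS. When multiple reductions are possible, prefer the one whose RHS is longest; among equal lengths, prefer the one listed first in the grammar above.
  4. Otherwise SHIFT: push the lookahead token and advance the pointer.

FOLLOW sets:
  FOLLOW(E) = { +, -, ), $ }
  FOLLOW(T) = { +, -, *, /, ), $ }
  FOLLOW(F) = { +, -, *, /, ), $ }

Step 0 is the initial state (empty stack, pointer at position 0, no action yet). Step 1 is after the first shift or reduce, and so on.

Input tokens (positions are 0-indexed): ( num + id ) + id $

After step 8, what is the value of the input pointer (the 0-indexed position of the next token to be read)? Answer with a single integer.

Answer: 4

Derivation:
Step 1: shift (. Stack=[(] ptr=1 lookahead=num remaining=[num + id ) + id $]
Step 2: shift num. Stack=[( num] ptr=2 lookahead=+ remaining=[+ id ) + id $]
Step 3: reduce F->num. Stack=[( F] ptr=2 lookahead=+ remaining=[+ id ) + id $]
Step 4: reduce T->F. Stack=[( T] ptr=2 lookahead=+ remaining=[+ id ) + id $]
Step 5: reduce E->T. Stack=[( E] ptr=2 lookahead=+ remaining=[+ id ) + id $]
Step 6: shift +. Stack=[( E +] ptr=3 lookahead=id remaining=[id ) + id $]
Step 7: shift id. Stack=[( E + id] ptr=4 lookahead=) remaining=[) + id $]
Step 8: reduce F->id. Stack=[( E + F] ptr=4 lookahead=) remaining=[) + id $]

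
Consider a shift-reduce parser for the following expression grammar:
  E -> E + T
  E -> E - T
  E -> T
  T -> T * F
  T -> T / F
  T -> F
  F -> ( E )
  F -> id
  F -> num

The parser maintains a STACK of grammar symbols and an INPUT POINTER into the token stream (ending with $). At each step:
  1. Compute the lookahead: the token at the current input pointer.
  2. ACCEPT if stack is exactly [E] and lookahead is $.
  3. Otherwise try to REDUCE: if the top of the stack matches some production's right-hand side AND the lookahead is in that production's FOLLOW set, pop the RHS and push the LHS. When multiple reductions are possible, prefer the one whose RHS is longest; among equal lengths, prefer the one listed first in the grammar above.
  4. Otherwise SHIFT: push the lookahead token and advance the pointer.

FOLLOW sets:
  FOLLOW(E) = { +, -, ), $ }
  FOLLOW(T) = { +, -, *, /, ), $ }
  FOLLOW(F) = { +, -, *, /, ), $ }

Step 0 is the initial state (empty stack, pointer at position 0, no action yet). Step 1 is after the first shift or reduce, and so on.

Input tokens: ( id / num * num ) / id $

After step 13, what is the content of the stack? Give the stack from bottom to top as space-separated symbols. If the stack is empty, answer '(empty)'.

Answer: ( E

Derivation:
Step 1: shift (. Stack=[(] ptr=1 lookahead=id remaining=[id / num * num ) / id $]
Step 2: shift id. Stack=[( id] ptr=2 lookahead=/ remaining=[/ num * num ) / id $]
Step 3: reduce F->id. Stack=[( F] ptr=2 lookahead=/ remaining=[/ num * num ) / id $]
Step 4: reduce T->F. Stack=[( T] ptr=2 lookahead=/ remaining=[/ num * num ) / id $]
Step 5: shift /. Stack=[( T /] ptr=3 lookahead=num remaining=[num * num ) / id $]
Step 6: shift num. Stack=[( T / num] ptr=4 lookahead=* remaining=[* num ) / id $]
Step 7: reduce F->num. Stack=[( T / F] ptr=4 lookahead=* remaining=[* num ) / id $]
Step 8: reduce T->T / F. Stack=[( T] ptr=4 lookahead=* remaining=[* num ) / id $]
Step 9: shift *. Stack=[( T *] ptr=5 lookahead=num remaining=[num ) / id $]
Step 10: shift num. Stack=[( T * num] ptr=6 lookahead=) remaining=[) / id $]
Step 11: reduce F->num. Stack=[( T * F] ptr=6 lookahead=) remaining=[) / id $]
Step 12: reduce T->T * F. Stack=[( T] ptr=6 lookahead=) remaining=[) / id $]
Step 13: reduce E->T. Stack=[( E] ptr=6 lookahead=) remaining=[) / id $]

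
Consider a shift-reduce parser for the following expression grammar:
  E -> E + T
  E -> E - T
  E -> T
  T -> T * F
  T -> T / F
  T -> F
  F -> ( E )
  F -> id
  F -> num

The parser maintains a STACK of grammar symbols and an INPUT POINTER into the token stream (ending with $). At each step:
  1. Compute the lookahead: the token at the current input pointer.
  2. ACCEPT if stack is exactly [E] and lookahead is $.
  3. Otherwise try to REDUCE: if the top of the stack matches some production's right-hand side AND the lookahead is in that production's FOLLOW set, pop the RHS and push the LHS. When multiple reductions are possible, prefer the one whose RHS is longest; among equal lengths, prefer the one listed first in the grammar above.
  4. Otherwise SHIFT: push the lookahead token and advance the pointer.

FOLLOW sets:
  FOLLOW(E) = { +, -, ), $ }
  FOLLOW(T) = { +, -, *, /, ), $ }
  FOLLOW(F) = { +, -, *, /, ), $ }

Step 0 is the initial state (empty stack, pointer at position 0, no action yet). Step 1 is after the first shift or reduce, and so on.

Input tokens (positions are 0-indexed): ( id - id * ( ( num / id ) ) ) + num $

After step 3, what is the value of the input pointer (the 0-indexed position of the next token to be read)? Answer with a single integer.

Answer: 2

Derivation:
Step 1: shift (. Stack=[(] ptr=1 lookahead=id remaining=[id - id * ( ( num / id ) ) ) + num $]
Step 2: shift id. Stack=[( id] ptr=2 lookahead=- remaining=[- id * ( ( num / id ) ) ) + num $]
Step 3: reduce F->id. Stack=[( F] ptr=2 lookahead=- remaining=[- id * ( ( num / id ) ) ) + num $]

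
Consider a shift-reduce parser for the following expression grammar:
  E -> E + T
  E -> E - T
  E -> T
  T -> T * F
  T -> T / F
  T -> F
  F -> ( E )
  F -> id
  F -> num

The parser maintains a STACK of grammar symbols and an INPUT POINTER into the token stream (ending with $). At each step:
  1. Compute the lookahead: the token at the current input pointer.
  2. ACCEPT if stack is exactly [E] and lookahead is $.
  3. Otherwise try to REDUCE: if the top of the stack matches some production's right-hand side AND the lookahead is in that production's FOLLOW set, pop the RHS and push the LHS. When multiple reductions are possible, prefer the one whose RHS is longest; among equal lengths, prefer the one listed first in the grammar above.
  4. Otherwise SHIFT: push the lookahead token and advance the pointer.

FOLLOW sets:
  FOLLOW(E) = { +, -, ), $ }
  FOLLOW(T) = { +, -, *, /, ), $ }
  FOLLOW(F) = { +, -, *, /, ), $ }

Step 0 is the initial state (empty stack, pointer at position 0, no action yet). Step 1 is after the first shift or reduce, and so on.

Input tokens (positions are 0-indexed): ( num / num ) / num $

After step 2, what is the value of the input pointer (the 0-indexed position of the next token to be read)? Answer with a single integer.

Step 1: shift (. Stack=[(] ptr=1 lookahead=num remaining=[num / num ) / num $]
Step 2: shift num. Stack=[( num] ptr=2 lookahead=/ remaining=[/ num ) / num $]

Answer: 2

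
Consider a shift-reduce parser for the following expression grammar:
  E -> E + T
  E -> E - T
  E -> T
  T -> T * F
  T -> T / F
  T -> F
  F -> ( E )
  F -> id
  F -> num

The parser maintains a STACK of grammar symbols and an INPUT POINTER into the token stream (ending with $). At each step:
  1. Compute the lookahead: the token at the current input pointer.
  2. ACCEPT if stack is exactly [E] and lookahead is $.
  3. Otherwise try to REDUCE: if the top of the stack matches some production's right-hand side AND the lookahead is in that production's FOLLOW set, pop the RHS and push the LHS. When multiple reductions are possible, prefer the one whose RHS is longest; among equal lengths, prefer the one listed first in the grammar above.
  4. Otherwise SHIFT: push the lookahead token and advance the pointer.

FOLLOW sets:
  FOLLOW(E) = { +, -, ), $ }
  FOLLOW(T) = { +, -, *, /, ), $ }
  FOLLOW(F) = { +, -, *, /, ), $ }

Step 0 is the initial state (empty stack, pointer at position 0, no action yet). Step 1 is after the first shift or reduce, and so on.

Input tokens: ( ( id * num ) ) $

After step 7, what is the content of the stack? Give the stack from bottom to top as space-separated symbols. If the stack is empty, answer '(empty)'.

Step 1: shift (. Stack=[(] ptr=1 lookahead=( remaining=[( id * num ) ) $]
Step 2: shift (. Stack=[( (] ptr=2 lookahead=id remaining=[id * num ) ) $]
Step 3: shift id. Stack=[( ( id] ptr=3 lookahead=* remaining=[* num ) ) $]
Step 4: reduce F->id. Stack=[( ( F] ptr=3 lookahead=* remaining=[* num ) ) $]
Step 5: reduce T->F. Stack=[( ( T] ptr=3 lookahead=* remaining=[* num ) ) $]
Step 6: shift *. Stack=[( ( T *] ptr=4 lookahead=num remaining=[num ) ) $]
Step 7: shift num. Stack=[( ( T * num] ptr=5 lookahead=) remaining=[) ) $]

Answer: ( ( T * num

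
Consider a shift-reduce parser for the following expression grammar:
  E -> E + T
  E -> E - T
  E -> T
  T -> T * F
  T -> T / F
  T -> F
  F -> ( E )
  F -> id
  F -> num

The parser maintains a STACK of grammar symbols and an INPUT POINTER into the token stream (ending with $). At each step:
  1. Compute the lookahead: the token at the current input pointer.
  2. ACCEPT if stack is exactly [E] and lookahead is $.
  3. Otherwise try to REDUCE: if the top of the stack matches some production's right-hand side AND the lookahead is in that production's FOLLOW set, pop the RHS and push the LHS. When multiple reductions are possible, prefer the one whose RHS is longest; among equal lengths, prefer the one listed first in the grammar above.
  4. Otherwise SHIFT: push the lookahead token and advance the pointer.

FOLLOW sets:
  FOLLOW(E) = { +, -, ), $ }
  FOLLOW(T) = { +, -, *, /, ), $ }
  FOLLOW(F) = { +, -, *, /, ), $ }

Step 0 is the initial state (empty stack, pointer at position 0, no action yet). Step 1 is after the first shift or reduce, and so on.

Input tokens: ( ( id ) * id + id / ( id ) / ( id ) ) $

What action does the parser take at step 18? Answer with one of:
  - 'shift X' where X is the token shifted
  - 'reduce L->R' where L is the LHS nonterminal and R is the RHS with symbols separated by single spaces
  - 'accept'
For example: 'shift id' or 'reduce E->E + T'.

Answer: reduce T->F

Derivation:
Step 1: shift (. Stack=[(] ptr=1 lookahead=( remaining=[( id ) * id + id / ( id ) / ( id ) ) $]
Step 2: shift (. Stack=[( (] ptr=2 lookahead=id remaining=[id ) * id + id / ( id ) / ( id ) ) $]
Step 3: shift id. Stack=[( ( id] ptr=3 lookahead=) remaining=[) * id + id / ( id ) / ( id ) ) $]
Step 4: reduce F->id. Stack=[( ( F] ptr=3 lookahead=) remaining=[) * id + id / ( id ) / ( id ) ) $]
Step 5: reduce T->F. Stack=[( ( T] ptr=3 lookahead=) remaining=[) * id + id / ( id ) / ( id ) ) $]
Step 6: reduce E->T. Stack=[( ( E] ptr=3 lookahead=) remaining=[) * id + id / ( id ) / ( id ) ) $]
Step 7: shift ). Stack=[( ( E )] ptr=4 lookahead=* remaining=[* id + id / ( id ) / ( id ) ) $]
Step 8: reduce F->( E ). Stack=[( F] ptr=4 lookahead=* remaining=[* id + id / ( id ) / ( id ) ) $]
Step 9: reduce T->F. Stack=[( T] ptr=4 lookahead=* remaining=[* id + id / ( id ) / ( id ) ) $]
Step 10: shift *. Stack=[( T *] ptr=5 lookahead=id remaining=[id + id / ( id ) / ( id ) ) $]
Step 11: shift id. Stack=[( T * id] ptr=6 lookahead=+ remaining=[+ id / ( id ) / ( id ) ) $]
Step 12: reduce F->id. Stack=[( T * F] ptr=6 lookahead=+ remaining=[+ id / ( id ) / ( id ) ) $]
Step 13: reduce T->T * F. Stack=[( T] ptr=6 lookahead=+ remaining=[+ id / ( id ) / ( id ) ) $]
Step 14: reduce E->T. Stack=[( E] ptr=6 lookahead=+ remaining=[+ id / ( id ) / ( id ) ) $]
Step 15: shift +. Stack=[( E +] ptr=7 lookahead=id remaining=[id / ( id ) / ( id ) ) $]
Step 16: shift id. Stack=[( E + id] ptr=8 lookahead=/ remaining=[/ ( id ) / ( id ) ) $]
Step 17: reduce F->id. Stack=[( E + F] ptr=8 lookahead=/ remaining=[/ ( id ) / ( id ) ) $]
Step 18: reduce T->F. Stack=[( E + T] ptr=8 lookahead=/ remaining=[/ ( id ) / ( id ) ) $]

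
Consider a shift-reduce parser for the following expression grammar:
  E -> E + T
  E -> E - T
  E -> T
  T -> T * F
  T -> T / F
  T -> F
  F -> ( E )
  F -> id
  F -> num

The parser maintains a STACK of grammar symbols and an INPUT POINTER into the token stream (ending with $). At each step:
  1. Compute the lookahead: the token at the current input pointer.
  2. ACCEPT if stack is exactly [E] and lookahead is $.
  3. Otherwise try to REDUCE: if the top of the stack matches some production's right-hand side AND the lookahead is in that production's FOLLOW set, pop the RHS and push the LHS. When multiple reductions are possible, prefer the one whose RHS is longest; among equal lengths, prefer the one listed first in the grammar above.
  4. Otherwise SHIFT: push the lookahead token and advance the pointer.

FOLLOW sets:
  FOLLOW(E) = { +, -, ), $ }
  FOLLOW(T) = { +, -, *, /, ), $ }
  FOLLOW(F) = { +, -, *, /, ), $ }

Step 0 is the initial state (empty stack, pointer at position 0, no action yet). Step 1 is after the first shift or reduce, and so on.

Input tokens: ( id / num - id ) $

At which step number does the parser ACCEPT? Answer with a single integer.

Answer: 19

Derivation:
Step 1: shift (. Stack=[(] ptr=1 lookahead=id remaining=[id / num - id ) $]
Step 2: shift id. Stack=[( id] ptr=2 lookahead=/ remaining=[/ num - id ) $]
Step 3: reduce F->id. Stack=[( F] ptr=2 lookahead=/ remaining=[/ num - id ) $]
Step 4: reduce T->F. Stack=[( T] ptr=2 lookahead=/ remaining=[/ num - id ) $]
Step 5: shift /. Stack=[( T /] ptr=3 lookahead=num remaining=[num - id ) $]
Step 6: shift num. Stack=[( T / num] ptr=4 lookahead=- remaining=[- id ) $]
Step 7: reduce F->num. Stack=[( T / F] ptr=4 lookahead=- remaining=[- id ) $]
Step 8: reduce T->T / F. Stack=[( T] ptr=4 lookahead=- remaining=[- id ) $]
Step 9: reduce E->T. Stack=[( E] ptr=4 lookahead=- remaining=[- id ) $]
Step 10: shift -. Stack=[( E -] ptr=5 lookahead=id remaining=[id ) $]
Step 11: shift id. Stack=[( E - id] ptr=6 lookahead=) remaining=[) $]
Step 12: reduce F->id. Stack=[( E - F] ptr=6 lookahead=) remaining=[) $]
Step 13: reduce T->F. Stack=[( E - T] ptr=6 lookahead=) remaining=[) $]
Step 14: reduce E->E - T. Stack=[( E] ptr=6 lookahead=) remaining=[) $]
Step 15: shift ). Stack=[( E )] ptr=7 lookahead=$ remaining=[$]
Step 16: reduce F->( E ). Stack=[F] ptr=7 lookahead=$ remaining=[$]
Step 17: reduce T->F. Stack=[T] ptr=7 lookahead=$ remaining=[$]
Step 18: reduce E->T. Stack=[E] ptr=7 lookahead=$ remaining=[$]
Step 19: accept. Stack=[E] ptr=7 lookahead=$ remaining=[$]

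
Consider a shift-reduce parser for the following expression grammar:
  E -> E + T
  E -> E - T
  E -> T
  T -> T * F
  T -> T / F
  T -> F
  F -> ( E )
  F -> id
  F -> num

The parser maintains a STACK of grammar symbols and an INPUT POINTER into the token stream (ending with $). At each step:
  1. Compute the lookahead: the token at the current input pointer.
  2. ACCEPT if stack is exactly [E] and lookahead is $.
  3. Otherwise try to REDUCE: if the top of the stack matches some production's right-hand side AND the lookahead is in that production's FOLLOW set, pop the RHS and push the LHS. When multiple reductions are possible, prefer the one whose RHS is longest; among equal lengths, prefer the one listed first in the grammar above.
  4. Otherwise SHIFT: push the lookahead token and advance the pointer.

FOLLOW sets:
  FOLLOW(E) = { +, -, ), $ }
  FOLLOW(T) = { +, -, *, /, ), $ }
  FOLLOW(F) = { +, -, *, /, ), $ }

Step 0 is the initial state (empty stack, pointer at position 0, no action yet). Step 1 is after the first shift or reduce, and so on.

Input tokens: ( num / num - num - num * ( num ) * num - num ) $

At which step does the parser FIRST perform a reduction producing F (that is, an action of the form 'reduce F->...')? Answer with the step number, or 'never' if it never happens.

Answer: 3

Derivation:
Step 1: shift (. Stack=[(] ptr=1 lookahead=num remaining=[num / num - num - num * ( num ) * num - num ) $]
Step 2: shift num. Stack=[( num] ptr=2 lookahead=/ remaining=[/ num - num - num * ( num ) * num - num ) $]
Step 3: reduce F->num. Stack=[( F] ptr=2 lookahead=/ remaining=[/ num - num - num * ( num ) * num - num ) $]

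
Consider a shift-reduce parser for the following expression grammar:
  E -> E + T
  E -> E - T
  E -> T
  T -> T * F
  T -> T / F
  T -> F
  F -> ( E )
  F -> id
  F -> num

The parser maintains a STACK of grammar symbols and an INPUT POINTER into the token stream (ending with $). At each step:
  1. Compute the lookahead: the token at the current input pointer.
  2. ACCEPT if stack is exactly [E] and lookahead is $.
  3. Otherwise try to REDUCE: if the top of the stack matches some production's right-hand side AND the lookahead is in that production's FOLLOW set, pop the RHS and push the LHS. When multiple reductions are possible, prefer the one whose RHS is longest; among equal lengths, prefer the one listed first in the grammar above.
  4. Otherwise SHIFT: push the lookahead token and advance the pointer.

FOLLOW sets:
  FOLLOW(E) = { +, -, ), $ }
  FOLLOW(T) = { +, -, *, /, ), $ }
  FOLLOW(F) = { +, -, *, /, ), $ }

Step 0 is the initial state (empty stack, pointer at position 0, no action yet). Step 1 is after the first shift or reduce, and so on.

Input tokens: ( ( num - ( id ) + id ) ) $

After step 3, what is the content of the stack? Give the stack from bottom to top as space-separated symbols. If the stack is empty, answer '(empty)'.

Answer: ( ( num

Derivation:
Step 1: shift (. Stack=[(] ptr=1 lookahead=( remaining=[( num - ( id ) + id ) ) $]
Step 2: shift (. Stack=[( (] ptr=2 lookahead=num remaining=[num - ( id ) + id ) ) $]
Step 3: shift num. Stack=[( ( num] ptr=3 lookahead=- remaining=[- ( id ) + id ) ) $]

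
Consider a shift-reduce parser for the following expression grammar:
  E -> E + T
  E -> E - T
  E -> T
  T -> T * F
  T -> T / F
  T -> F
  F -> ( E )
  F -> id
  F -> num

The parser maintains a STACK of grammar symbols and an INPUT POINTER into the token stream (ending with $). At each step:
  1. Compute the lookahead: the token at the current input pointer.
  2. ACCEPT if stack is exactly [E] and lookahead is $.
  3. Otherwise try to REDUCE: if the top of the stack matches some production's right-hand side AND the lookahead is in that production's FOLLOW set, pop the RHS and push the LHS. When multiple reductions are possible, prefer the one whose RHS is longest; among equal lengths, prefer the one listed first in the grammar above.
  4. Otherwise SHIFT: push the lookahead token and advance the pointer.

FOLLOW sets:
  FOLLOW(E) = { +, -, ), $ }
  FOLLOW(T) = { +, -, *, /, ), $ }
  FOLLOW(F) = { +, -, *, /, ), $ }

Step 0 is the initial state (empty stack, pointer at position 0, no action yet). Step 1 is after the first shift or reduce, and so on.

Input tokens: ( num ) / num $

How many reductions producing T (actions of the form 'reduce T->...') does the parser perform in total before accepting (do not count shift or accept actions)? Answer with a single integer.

Step 1: shift (. Stack=[(] ptr=1 lookahead=num remaining=[num ) / num $]
Step 2: shift num. Stack=[( num] ptr=2 lookahead=) remaining=[) / num $]
Step 3: reduce F->num. Stack=[( F] ptr=2 lookahead=) remaining=[) / num $]
Step 4: reduce T->F. Stack=[( T] ptr=2 lookahead=) remaining=[) / num $]
Step 5: reduce E->T. Stack=[( E] ptr=2 lookahead=) remaining=[) / num $]
Step 6: shift ). Stack=[( E )] ptr=3 lookahead=/ remaining=[/ num $]
Step 7: reduce F->( E ). Stack=[F] ptr=3 lookahead=/ remaining=[/ num $]
Step 8: reduce T->F. Stack=[T] ptr=3 lookahead=/ remaining=[/ num $]
Step 9: shift /. Stack=[T /] ptr=4 lookahead=num remaining=[num $]
Step 10: shift num. Stack=[T / num] ptr=5 lookahead=$ remaining=[$]
Step 11: reduce F->num. Stack=[T / F] ptr=5 lookahead=$ remaining=[$]
Step 12: reduce T->T / F. Stack=[T] ptr=5 lookahead=$ remaining=[$]
Step 13: reduce E->T. Stack=[E] ptr=5 lookahead=$ remaining=[$]
Step 14: accept. Stack=[E] ptr=5 lookahead=$ remaining=[$]

Answer: 3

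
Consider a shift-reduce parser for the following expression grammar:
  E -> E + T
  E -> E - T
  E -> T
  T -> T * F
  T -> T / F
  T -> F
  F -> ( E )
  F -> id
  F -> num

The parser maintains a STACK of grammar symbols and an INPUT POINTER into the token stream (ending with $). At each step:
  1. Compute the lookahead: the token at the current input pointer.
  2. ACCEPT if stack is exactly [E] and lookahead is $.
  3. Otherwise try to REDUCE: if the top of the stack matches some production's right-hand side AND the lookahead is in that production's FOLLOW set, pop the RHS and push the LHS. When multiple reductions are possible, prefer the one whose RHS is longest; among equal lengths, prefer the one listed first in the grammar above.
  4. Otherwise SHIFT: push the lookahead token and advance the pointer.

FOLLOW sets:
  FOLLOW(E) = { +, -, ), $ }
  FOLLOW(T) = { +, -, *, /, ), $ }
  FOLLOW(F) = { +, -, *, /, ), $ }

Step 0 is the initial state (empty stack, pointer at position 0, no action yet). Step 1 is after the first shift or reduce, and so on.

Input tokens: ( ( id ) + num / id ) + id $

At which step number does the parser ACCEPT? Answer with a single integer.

Answer: 29

Derivation:
Step 1: shift (. Stack=[(] ptr=1 lookahead=( remaining=[( id ) + num / id ) + id $]
Step 2: shift (. Stack=[( (] ptr=2 lookahead=id remaining=[id ) + num / id ) + id $]
Step 3: shift id. Stack=[( ( id] ptr=3 lookahead=) remaining=[) + num / id ) + id $]
Step 4: reduce F->id. Stack=[( ( F] ptr=3 lookahead=) remaining=[) + num / id ) + id $]
Step 5: reduce T->F. Stack=[( ( T] ptr=3 lookahead=) remaining=[) + num / id ) + id $]
Step 6: reduce E->T. Stack=[( ( E] ptr=3 lookahead=) remaining=[) + num / id ) + id $]
Step 7: shift ). Stack=[( ( E )] ptr=4 lookahead=+ remaining=[+ num / id ) + id $]
Step 8: reduce F->( E ). Stack=[( F] ptr=4 lookahead=+ remaining=[+ num / id ) + id $]
Step 9: reduce T->F. Stack=[( T] ptr=4 lookahead=+ remaining=[+ num / id ) + id $]
Step 10: reduce E->T. Stack=[( E] ptr=4 lookahead=+ remaining=[+ num / id ) + id $]
Step 11: shift +. Stack=[( E +] ptr=5 lookahead=num remaining=[num / id ) + id $]
Step 12: shift num. Stack=[( E + num] ptr=6 lookahead=/ remaining=[/ id ) + id $]
Step 13: reduce F->num. Stack=[( E + F] ptr=6 lookahead=/ remaining=[/ id ) + id $]
Step 14: reduce T->F. Stack=[( E + T] ptr=6 lookahead=/ remaining=[/ id ) + id $]
Step 15: shift /. Stack=[( E + T /] ptr=7 lookahead=id remaining=[id ) + id $]
Step 16: shift id. Stack=[( E + T / id] ptr=8 lookahead=) remaining=[) + id $]
Step 17: reduce F->id. Stack=[( E + T / F] ptr=8 lookahead=) remaining=[) + id $]
Step 18: reduce T->T / F. Stack=[( E + T] ptr=8 lookahead=) remaining=[) + id $]
Step 19: reduce E->E + T. Stack=[( E] ptr=8 lookahead=) remaining=[) + id $]
Step 20: shift ). Stack=[( E )] ptr=9 lookahead=+ remaining=[+ id $]
Step 21: reduce F->( E ). Stack=[F] ptr=9 lookahead=+ remaining=[+ id $]
Step 22: reduce T->F. Stack=[T] ptr=9 lookahead=+ remaining=[+ id $]
Step 23: reduce E->T. Stack=[E] ptr=9 lookahead=+ remaining=[+ id $]
Step 24: shift +. Stack=[E +] ptr=10 lookahead=id remaining=[id $]
Step 25: shift id. Stack=[E + id] ptr=11 lookahead=$ remaining=[$]
Step 26: reduce F->id. Stack=[E + F] ptr=11 lookahead=$ remaining=[$]
Step 27: reduce T->F. Stack=[E + T] ptr=11 lookahead=$ remaining=[$]
Step 28: reduce E->E + T. Stack=[E] ptr=11 lookahead=$ remaining=[$]
Step 29: accept. Stack=[E] ptr=11 lookahead=$ remaining=[$]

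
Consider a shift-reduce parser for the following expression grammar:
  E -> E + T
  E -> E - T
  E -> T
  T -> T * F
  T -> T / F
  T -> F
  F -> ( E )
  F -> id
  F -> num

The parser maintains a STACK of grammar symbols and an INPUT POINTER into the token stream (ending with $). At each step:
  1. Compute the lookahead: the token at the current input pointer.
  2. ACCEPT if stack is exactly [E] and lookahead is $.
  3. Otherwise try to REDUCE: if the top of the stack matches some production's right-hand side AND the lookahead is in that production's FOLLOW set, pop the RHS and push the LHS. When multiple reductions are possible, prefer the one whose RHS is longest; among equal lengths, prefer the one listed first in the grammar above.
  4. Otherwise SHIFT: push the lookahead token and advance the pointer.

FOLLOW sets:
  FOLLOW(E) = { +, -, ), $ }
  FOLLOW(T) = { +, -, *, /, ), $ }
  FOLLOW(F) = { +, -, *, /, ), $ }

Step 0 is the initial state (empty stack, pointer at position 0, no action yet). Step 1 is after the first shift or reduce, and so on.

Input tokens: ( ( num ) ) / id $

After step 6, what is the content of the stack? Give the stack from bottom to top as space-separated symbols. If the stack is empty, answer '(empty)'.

Step 1: shift (. Stack=[(] ptr=1 lookahead=( remaining=[( num ) ) / id $]
Step 2: shift (. Stack=[( (] ptr=2 lookahead=num remaining=[num ) ) / id $]
Step 3: shift num. Stack=[( ( num] ptr=3 lookahead=) remaining=[) ) / id $]
Step 4: reduce F->num. Stack=[( ( F] ptr=3 lookahead=) remaining=[) ) / id $]
Step 5: reduce T->F. Stack=[( ( T] ptr=3 lookahead=) remaining=[) ) / id $]
Step 6: reduce E->T. Stack=[( ( E] ptr=3 lookahead=) remaining=[) ) / id $]

Answer: ( ( E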